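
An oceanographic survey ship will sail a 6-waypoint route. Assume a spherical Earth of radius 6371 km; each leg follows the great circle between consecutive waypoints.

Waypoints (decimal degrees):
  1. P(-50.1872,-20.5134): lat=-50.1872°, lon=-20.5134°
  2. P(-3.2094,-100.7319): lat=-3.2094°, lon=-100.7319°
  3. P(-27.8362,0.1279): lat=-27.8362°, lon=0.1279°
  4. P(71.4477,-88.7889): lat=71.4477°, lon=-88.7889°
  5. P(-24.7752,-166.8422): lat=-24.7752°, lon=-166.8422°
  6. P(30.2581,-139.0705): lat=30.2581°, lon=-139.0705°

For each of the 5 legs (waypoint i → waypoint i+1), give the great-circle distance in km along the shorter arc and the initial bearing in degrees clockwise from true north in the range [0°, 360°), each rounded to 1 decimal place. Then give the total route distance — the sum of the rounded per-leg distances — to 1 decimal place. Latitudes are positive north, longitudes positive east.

Leg 1: dist=9037.9 km, bearing=275.5°
Leg 2: dist=10903.7 km, bearing=118.7°
Leg 3: dist=12891.5 km, bearing=339.3°
Leg 4: dist=12200.7 km, bearing=250.7°
Leg 5: dist=6797.8 km, bearing=27.4°
Total: 51831.6 km

Leg 1: φ1=-0.8759319, φ2=-0.0560146, Δφ=0.8199173, Δλ=-1.4000769 rad; a=sin²(Δφ/2)+cosφ1·cosφ2·sin²(Δλ/2)=0.4241938945; c=2·atan2(√a, √(1-a))=1.418597191; dist=6371·c=9037.883 ≈ 9037.9 km; running total=9037.9 km
Leg 1 bearing: y=sinΔλ·cosφ2=-0.98391720, x=cosφ1·sinφ2-sinφ1·cosφ2·cosΔλ=0.09444938; θ=atan2(y, x)=-84.5168° <0 so +360° → 275.4832° ≈ 275.5°
Leg 2: φ1=-0.0560146, φ2=-0.4858333, Δφ=-0.4298187, Δλ=1.7603356 rad; a=sin²(Δφ/2)+cosφ1·cosφ2·sin²(Δλ/2)=0.5701009029; c=2·atan2(√a, √(1-a))=1.711461557; dist=6371·c=10903.722 ≈ 10903.7 km; running total=19941.6 km
Leg 2 bearing: y=sinΔλ·cosφ2=0.86844958, x=cosφ1·sinφ2-sinφ1·cosφ2·cosΔλ=-0.47554052; θ=atan2(y, x)=118.7040° ≈ 118.7°
Leg 3: φ1=-0.4858333, φ2=1.2469976, Δφ=1.7328309, Δλ=-1.5518909 rad; a=sin²(Δφ/2)+cosφ1·cosφ2·sin²(Δλ/2)=0.7186805931; c=2·atan2(√a, √(1-a))=2.023458556; dist=6371·c=12891.454 ≈ 12891.5 km; running total=32833.1 km
Leg 3 bearing: y=sinΔλ·cosφ2=-0.31811330, x=cosφ1·sinφ2-sinφ1·cosφ2·cosΔλ=0.84114156; θ=atan2(y, x)=-20.7162° <0 so +360° → 339.2838° ≈ 339.3°
Leg 4: φ1=1.2469976, φ2=-0.4324088, Δφ=-1.6794064, Δλ=-1.3622871 rad; a=sin²(Δφ/2)+cosφ1·cosφ2·sin²(Δλ/2)=0.6687411827; c=2·atan2(√a, √(1-a))=1.915037393; dist=6371·c=12200.703 ≈ 12200.7 km; running total=45033.8 km
Leg 4 bearing: y=sinΔλ·cosφ2=-0.88829309, x=cosφ1·sinφ2-sinφ1·cosφ2·cosΔλ=-0.31151410; θ=atan2(y, x)=-109.3252° <0 so +360° → 250.6748° ≈ 250.7°
Leg 5: φ1=-0.4324088, φ2=0.5281035, Δφ=0.9605123, Δλ=0.4847076 rad; a=sin²(Δφ/2)+cosφ1·cosφ2·sin²(Δλ/2)=0.2586189908; c=2·atan2(√a, √(1-a))=1.066990463; dist=6371·c=6797.796 ≈ 6797.8 km; running total=51831.6 km
Leg 5 bearing: y=sinΔλ·cosφ2=0.40247067, x=cosφ1·sinφ2-sinφ1·cosφ2·cosΔλ=0.77779058; θ=atan2(y, x)=27.3595° ≈ 27.4°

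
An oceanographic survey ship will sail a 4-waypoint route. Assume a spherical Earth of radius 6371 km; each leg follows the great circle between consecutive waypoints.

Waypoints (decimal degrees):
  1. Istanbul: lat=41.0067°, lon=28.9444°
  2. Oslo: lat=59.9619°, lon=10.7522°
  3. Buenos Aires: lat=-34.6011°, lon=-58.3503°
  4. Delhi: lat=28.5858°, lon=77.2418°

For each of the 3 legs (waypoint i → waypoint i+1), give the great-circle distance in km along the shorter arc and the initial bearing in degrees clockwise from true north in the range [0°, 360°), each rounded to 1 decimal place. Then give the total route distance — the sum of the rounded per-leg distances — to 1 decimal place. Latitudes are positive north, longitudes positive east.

Leg 1: dist=2451.3 km, bearing=335.4°
Leg 2: dist=12249.1 km, bearing=235.0°
Leg 3: dist=15790.1 km, bearing=86.5°
Total: 30490.5 km

Leg 1: φ1=0.7157019, φ2=1.0465326, Δφ=0.3308307, Δλ=-0.3175138 rad; a=sin²(Δφ/2)+cosφ1·cosφ2·sin²(Δλ/2)=0.0365545972; c=2·atan2(√a, √(1-a))=0.384753964; dist=6371·c=2451.268 ≈ 2451.3 km; running total=2451.3 km
Leg 1 bearing: y=sinΔλ·cosφ2=-0.15628255, x=cosφ1·sinφ2-sinφ1·cosφ2·cosΔλ=0.34124654; θ=atan2(y, x)=-24.6066° <0 so +360° → 335.3934° ≈ 335.4°
Leg 2: φ1=1.0465326, φ2=-0.6039031, Δφ=-1.6504357, Δλ=-1.2060661 rad; a=sin²(Δφ/2)+cosφ1·cosφ2·sin²(Δλ/2)=0.6723097705; c=2·atan2(√a, √(1-a))=1.922629796; dist=6371·c=12249.074 ≈ 12249.1 km; running total=14700.4 km
Leg 2 bearing: y=sinΔλ·cosφ2=-0.76898031, x=cosφ1·sinφ2-sinφ1·cosφ2·cosΔλ=-0.53842981; θ=atan2(y, x)=-124.9992° <0 so +360° → 235.0008° ≈ 235.0°
Leg 3: φ1=-0.6039031, φ2=0.4989163, Δφ=1.1028194, Δλ=2.3665286 rad; a=sin²(Δφ/2)+cosφ1·cosφ2·sin²(Δλ/2)=0.8940242787; c=2·atan2(√a, √(1-a))=2.478428944; dist=6371·c=15790.071 ≈ 15790.1 km; running total=30490.5 km
Leg 3 bearing: y=sinΔλ·cosφ2=0.61446199, x=cosφ1·sinφ2-sinφ1·cosφ2·cosΔλ=0.03762895; θ=atan2(y, x)=86.4956° ≈ 86.5°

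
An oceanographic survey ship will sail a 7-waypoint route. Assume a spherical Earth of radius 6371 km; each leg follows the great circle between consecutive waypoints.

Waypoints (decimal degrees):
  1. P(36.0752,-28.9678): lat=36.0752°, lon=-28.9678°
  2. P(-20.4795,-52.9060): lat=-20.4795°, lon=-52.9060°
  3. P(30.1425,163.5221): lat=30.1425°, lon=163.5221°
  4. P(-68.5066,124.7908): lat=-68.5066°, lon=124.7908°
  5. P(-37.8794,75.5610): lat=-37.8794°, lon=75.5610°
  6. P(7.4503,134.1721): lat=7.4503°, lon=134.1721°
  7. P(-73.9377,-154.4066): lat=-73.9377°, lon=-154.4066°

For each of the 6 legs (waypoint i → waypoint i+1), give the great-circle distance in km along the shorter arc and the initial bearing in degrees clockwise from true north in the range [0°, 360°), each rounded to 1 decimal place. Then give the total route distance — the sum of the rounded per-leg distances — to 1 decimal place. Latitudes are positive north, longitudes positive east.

Leg 1: φ1=0.6296310, φ2=-0.3574347, Δφ=-0.9870657, Δλ=-0.4178004 rad; a=sin²(Δφ/2)+cosφ1·cosφ2·sin²(Δλ/2)=0.2569938334; c=2·atan2(√a, √(1-a))=1.063275192; dist=6371·c=6774.126 ≈ 6774.1 km; running total=6774.1 km
Leg 1 bearing: y=sinΔλ·cosφ2=-0.38010654, x=cosφ1·sinφ2-sinφ1·cosφ2·cosΔλ=-0.78696317; θ=atan2(y, x)=-154.2193° <0 so +360° → 205.7807° ≈ 205.8°
Leg 2: φ1=-0.3574347, φ2=0.5260859, Δφ=0.8835206, Δλ=3.7773829 rad; a=sin²(Δφ/2)+cosφ1·cosφ2·sin²(Δλ/2)=0.9137581057; c=2·atan2(√a, √(1-a))=2.545465532; dist=6371·c=16217.161 ≈ 16217.2 km; running total=22991.3 km
Leg 2 bearing: y=sinΔλ·cosφ2=-0.51351761, x=cosφ1·sinφ2-sinφ1·cosφ2·cosΔλ=0.22697266; θ=atan2(y, x)=-66.1548° <0 so +360° → 293.8452° ≈ 293.8°
Leg 3: φ1=0.5260859, φ2=-1.1956657, Δφ=-1.7217516, Δλ=-0.6759887 rad; a=sin²(Δφ/2)+cosφ1·cosφ2·sin²(Δλ/2)=0.6100307420; c=2·atan2(√a, √(1-a))=1.792673826; dist=6371·c=11421.125 ≈ 11421.1 km; running total=34412.4 km
Leg 3 bearing: y=sinΔλ·cosφ2=-0.22924136, x=cosφ1·sinφ2-sinφ1·cosφ2·cosΔλ=-0.94816736; θ=atan2(y, x)=-166.4082° <0 so +360° → 193.5918° ≈ 193.6°
Leg 4: φ1=-1.1956657, φ2=-0.6611202, Δφ=0.5345455, Δλ=-0.8592221 rad; a=sin²(Δφ/2)+cosφ1·cosφ2·sin²(Δλ/2)=0.1199216014; c=2·atan2(√a, √(1-a))=0.707241923; dist=6371·c=4505.838 ≈ 4505.8 km; running total=38918.2 km
Leg 4 bearing: y=sinΔλ·cosφ2=-0.59776807, x=cosφ1·sinφ2-sinφ1·cosφ2·cosΔλ=0.25462715; θ=atan2(y, x)=-66.9278° <0 so +360° → 293.0722° ≈ 293.1°
Leg 5: φ1=-0.6611202, φ2=0.1300323, Δφ=0.7911525, Δλ=1.0229567 rad; a=sin²(Δφ/2)+cosφ1·cosφ2·sin²(Δλ/2)=0.3359904691; c=2·atan2(√a, √(1-a))=1.236590478; dist=6371·c=7878.318 ≈ 7878.3 km; running total=46796.5 km
Leg 5 bearing: y=sinΔλ·cosφ2=0.84644494, x=cosφ1·sinφ2-sinφ1·cosφ2·cosΔλ=0.41944541; θ=atan2(y, x)=63.6398° ≈ 63.6°
Leg 6: φ1=0.1300323, φ2=-1.2904563, Δφ=-1.4204886, Δλ=-5.0366485 rad; a=sin²(Δφ/2)+cosφ1·cosφ2·sin²(Δλ/2)=0.5185977135; c=2·atan2(√a, √(1-a))=1.608000336; dist=6371·c=10244.570 ≈ 10244.6 km; running total=57041.1 km
Leg 6 bearing: y=sinΔλ·cosφ2=0.26226364, x=cosφ1·sinφ2-sinφ1·cosφ2·cosΔλ=-0.96427915; θ=atan2(y, x)=164.7848° ≈ 164.8°

Leg 1: dist=6774.1 km, bearing=205.8°
Leg 2: dist=16217.2 km, bearing=293.8°
Leg 3: dist=11421.1 km, bearing=193.6°
Leg 4: dist=4505.8 km, bearing=293.1°
Leg 5: dist=7878.3 km, bearing=63.6°
Leg 6: dist=10244.6 km, bearing=164.8°
Total: 57041.1 km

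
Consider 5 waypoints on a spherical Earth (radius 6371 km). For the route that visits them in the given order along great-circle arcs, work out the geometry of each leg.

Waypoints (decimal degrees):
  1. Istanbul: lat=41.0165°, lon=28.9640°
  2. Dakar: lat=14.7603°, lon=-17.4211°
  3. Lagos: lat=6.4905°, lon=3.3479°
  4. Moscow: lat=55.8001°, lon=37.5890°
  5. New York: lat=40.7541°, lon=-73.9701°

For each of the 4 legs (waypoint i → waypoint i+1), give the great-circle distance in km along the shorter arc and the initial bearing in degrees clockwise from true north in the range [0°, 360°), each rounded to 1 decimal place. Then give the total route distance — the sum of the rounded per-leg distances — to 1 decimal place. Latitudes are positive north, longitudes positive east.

Leg 1: dist=5325.6 km, bearing=250.7°
Leg 2: dist=2446.6 km, bearing=109.9°
Leg 3: dist=6257.7 km, bearing=22.3°
Leg 4: dist=7500.2 km, bearing=310.3°
Total: 21530.1 km

Leg 1: φ1=0.7158730, φ2=0.2576158, Δφ=-0.4582571, Δλ=-0.8095727 rad; a=sin²(Δφ/2)+cosφ1·cosφ2·sin²(Δλ/2)=0.1647490032; c=2·atan2(√a, √(1-a))=0.835911121; dist=6371·c=5325.590 ≈ 5325.6 km; running total=5325.6 km
Leg 1 bearing: y=sinΔλ·cosφ2=-0.70010086, x=cosφ1·sinφ2-sinφ1·cosφ2·cosΔλ=-0.24553180; θ=atan2(y, x)=-109.3262° <0 so +360° → 250.6738° ≈ 250.7°
Leg 2: φ1=0.2576158, φ2=0.1132806, Δφ=-0.1443352, Δλ=0.3624874 rad; a=sin²(Δφ/2)+cosφ1·cosφ2·sin²(Δλ/2)=0.0364167147; c=2·atan2(√a, √(1-a))=0.384018572; dist=6371·c=2446.582 ≈ 2446.6 km; running total=7772.2 km
Leg 2 bearing: y=sinΔλ·cosφ2=0.35232834, x=cosφ1·sinφ2-sinφ1·cosφ2·cosΔλ=-0.12738480; θ=atan2(y, x)=109.8775° ≈ 109.9°
Leg 3: φ1=0.1132806, φ2=0.9738955, Δφ=0.8606149, Δλ=0.5976199 rad; a=sin²(Δφ/2)+cosφ1·cosφ2·sin²(Δλ/2)=0.2224129274; c=2·atan2(√a, √(1-a))=0.982223999; dist=6371·c=6257.749 ≈ 6257.7 km; running total=14029.9 km
Leg 3 bearing: y=sinΔλ·cosφ2=0.31627031, x=cosφ1·sinφ2-sinφ1·cosφ2·cosΔλ=0.76925598; θ=atan2(y, x)=22.3494° ≈ 22.3°
Leg 4: φ1=0.9738955, φ2=0.7112932, Δφ=-0.2626022, Δλ=-1.9470736 rad; a=sin²(Δφ/2)+cosφ1·cosφ2·sin²(Δλ/2)=0.3082648732; c=2·atan2(√a, √(1-a))=1.177245446; dist=6371·c=7500.231 ≈ 7500.2 km; running total=21530.1 km
Leg 4 bearing: y=sinΔλ·cosφ2=-0.70452156, x=cosφ1·sinφ2-sinφ1·cosφ2·cosΔλ=0.59715989; θ=atan2(y, x)=-49.7150° <0 so +360° → 310.2850° ≈ 310.3°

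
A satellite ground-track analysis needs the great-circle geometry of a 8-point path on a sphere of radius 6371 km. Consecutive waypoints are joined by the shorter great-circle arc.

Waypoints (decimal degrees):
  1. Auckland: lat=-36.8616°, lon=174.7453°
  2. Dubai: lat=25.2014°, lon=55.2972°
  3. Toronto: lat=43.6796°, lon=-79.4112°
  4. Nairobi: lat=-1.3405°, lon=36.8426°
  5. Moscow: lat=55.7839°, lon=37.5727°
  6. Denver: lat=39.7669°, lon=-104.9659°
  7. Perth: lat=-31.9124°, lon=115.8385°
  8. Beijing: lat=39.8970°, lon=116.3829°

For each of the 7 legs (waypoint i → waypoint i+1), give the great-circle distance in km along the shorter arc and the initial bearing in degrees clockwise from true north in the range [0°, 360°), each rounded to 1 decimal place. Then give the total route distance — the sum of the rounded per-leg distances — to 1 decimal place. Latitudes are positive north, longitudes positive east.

Leg 1: dist=14198.1 km, bearing=275.4°
Leg 2: dist=11071.9 km, bearing=328.6°
Leg 3: dist=12190.5 km, bearing=72.2°
Leg 4: dist=6352.3 km, bearing=0.5°
Leg 5: dist=8816.4 km, bearing=331.6°
Leg 6: dist=16268.7 km, bearing=270.5°
Leg 7: dist=7985.0 km, bearing=0.4°
Total: 76882.9 km

Leg 1: φ1=-0.6433563, φ2=0.4398474, Δφ=1.0832037, Δλ=-2.0847626 rad; a=sin²(Δφ/2)+cosφ1·cosφ2·sin²(Δλ/2)=0.8056708790; c=2·atan2(√a, √(1-a))=2.228551304; dist=6371·c=14198.100 ≈ 14198.1 km; running total=14198.1 km
Leg 1 bearing: y=sinΔλ·cosφ2=-0.78791559, x=cosφ1·sinφ2-sinφ1·cosφ2·cosΔλ=0.07382595; θ=atan2(y, x)=-84.6471° <0 so +360° → 275.3529° ≈ 275.4°
Leg 2: φ1=0.4398474, φ2=0.7623528, Δφ=0.3225054, Δλ=-2.3511051 rad; a=sin²(Δφ/2)+cosφ1·cosφ2·sin²(Δλ/2)=0.5831415956; c=2·atan2(√a, √(1-a))=1.737855504; dist=6371·c=11071.877 ≈ 11071.9 km; running total=25270.0 km
Leg 2 bearing: y=sinΔλ·cosφ2=-0.51398490, x=cosφ1·sinφ2-sinφ1·cosφ2·cosΔλ=0.84152803; θ=atan2(y, x)=-31.4156° <0 so +360° → 328.5844° ≈ 328.6°
Leg 3: φ1=0.7623528, φ2=-0.0233961, Δφ=-0.7857490, Δλ=2.0290116 rad; a=sin²(Δφ/2)+cosφ1·cosφ2·sin²(Δλ/2)=0.6679904588; c=2·atan2(√a, √(1-a))=1.913442823; dist=6371·c=12190.544 ≈ 12190.5 km; running total=37460.5 km
Leg 3 bearing: y=sinΔλ·cosφ2=0.89659796, x=cosφ1·sinφ2-sinφ1·cosφ2·cosΔλ=0.28849423; θ=atan2(y, x)=72.1636° ≈ 72.2°
Leg 4: φ1=-0.0233961, φ2=0.9736127, Δφ=0.9970089, Δλ=0.0127426 rad; a=sin²(Δφ/2)+cosφ1·cosφ2·sin²(Δλ/2)=0.2286144000; c=2·atan2(√a, √(1-a))=0.997063205; dist=6371·c=6352.290 ≈ 6352.3 km; running total=43812.8 km
Leg 4 bearing: y=sinΔλ·cosφ2=0.00716520, x=cosφ1·sinφ2-sinφ1·cosφ2·cosΔλ=0.83985004; θ=atan2(y, x)=0.4888° ≈ 0.5°
Leg 5: φ1=0.9736127, φ2=0.6940633, Δφ=-0.2795494, Δλ=-2.4877679 rad; a=sin²(Δφ/2)+cosφ1·cosφ2·sin²(Δλ/2)=0.4070654540; c=2·atan2(√a, √(1-a))=1.383840033; dist=6371·c=8816.445 ≈ 8816.4 km; running total=52629.2 km
Leg 5 bearing: y=sinΔλ·cosφ2=-0.46751548, x=cosφ1·sinφ2-sinφ1·cosφ2·cosΔλ=0.86422333; θ=atan2(y, x)=-28.4119° <0 so +360° → 331.5881° ≈ 331.6°
Leg 6: φ1=0.6940633, φ2=-0.5569765, Δφ=-1.2510398, Δλ=3.8537638 rad; a=sin²(Δφ/2)+cosφ1·cosφ2·sin²(Δλ/2)=0.9160152253; c=2·atan2(√a, √(1-a))=2.553554277; dist=6371·c=16268.694 ≈ 16268.7 km; running total=68897.9 km
Leg 6 bearing: y=sinΔλ·cosφ2=-0.55471020, x=cosφ1·sinφ2-sinφ1·cosφ2·cosΔλ=0.00468264; θ=atan2(y, x)=-89.5163° <0 so +360° → 270.4837° ≈ 270.5°
Leg 7: φ1=-0.5569765, φ2=0.6963340, Δφ=1.2533105, Δλ=0.0095016 rad; a=sin²(Δφ/2)+cosφ1·cosφ2·sin²(Δλ/2)=0.3439251679; c=2·atan2(√a, √(1-a))=1.253341407; dist=6371·c=7985.038 ≈ 7985.0 km; running total=76882.9 km
Leg 7 bearing: y=sinΔλ·cosφ2=0.00728948, x=cosφ1·sinφ2-sinφ1·cosφ2·cosΔλ=0.95000497; θ=atan2(y, x)=0.4396° ≈ 0.4°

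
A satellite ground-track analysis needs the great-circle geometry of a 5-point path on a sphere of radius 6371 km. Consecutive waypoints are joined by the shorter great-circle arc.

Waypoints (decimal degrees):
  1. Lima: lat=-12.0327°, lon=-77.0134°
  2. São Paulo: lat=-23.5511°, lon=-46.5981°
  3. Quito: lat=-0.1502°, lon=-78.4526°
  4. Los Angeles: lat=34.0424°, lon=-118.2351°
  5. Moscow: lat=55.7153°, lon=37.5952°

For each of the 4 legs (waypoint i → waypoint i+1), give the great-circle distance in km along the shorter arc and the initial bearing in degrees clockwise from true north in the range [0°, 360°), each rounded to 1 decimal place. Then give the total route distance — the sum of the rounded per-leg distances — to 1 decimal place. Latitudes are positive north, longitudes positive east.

Leg 1: φ1=-0.2100102, φ2=-0.4110442, Δφ=-0.2010340, Δλ=0.5308471 rad; a=sin²(Δφ/2)+cosφ1·cosφ2·sin²(Δλ/2)=0.0717628519; c=2·atan2(√a, √(1-a))=0.542396106; dist=6371·c=3455.606 ≈ 3455.6 km; running total=3455.6 km
Leg 1 bearing: y=sinΔλ·cosφ2=0.46409434, x=cosφ1·sinφ2-sinφ1·cosφ2·cosΔλ=-0.22598280; θ=atan2(y, x)=115.9630° ≈ 116.0°
Leg 2: φ1=-0.4110442, φ2=-0.0026215, Δφ=0.4084228, Δλ=-0.5559659 rad; a=sin²(Δφ/2)+cosφ1·cosφ2·sin²(Δλ/2)=0.1101574814; c=2·atan2(√a, √(1-a))=0.676633665; dist=6371·c=4310.833 ≈ 4310.8 km; running total=7766.4 km
Leg 2 bearing: y=sinΔλ·cosφ2=-0.52776217, x=cosφ1·sinφ2-sinφ1·cosφ2·cosΔλ=0.33698418; θ=atan2(y, x)=-57.4411° <0 so +360° → 302.5589° ≈ 302.6°
Leg 3: φ1=-0.0026215, φ2=0.5941520, Δφ=0.5967734, Δλ=-0.6943356 rad; a=sin²(Δφ/2)+cosφ1·cosφ2·sin²(Δλ/2)=0.1823449641; c=2·atan2(√a, √(1-a))=0.882386359; dist=6371·c=5621.683 ≈ 5621.7 km; running total=13388.1 km
Leg 3 bearing: y=sinΔλ·cosφ2=-0.53021549, x=cosφ1·sinφ2-sinφ1·cosφ2·cosΔλ=0.56147364; θ=atan2(y, x)=-43.3599° <0 so +360° → 316.6401° ≈ 316.6°
Leg 4: φ1=0.5941520, φ2=0.9724154, Δφ=0.3782635, Δλ=2.7197518 rad; a=sin²(Δφ/2)+cosφ1·cosφ2·sin²(Δλ/2)=0.4816552589; c=2·atan2(√a, √(1-a))=1.534098608; dist=6371·c=9773.742 ≈ 9773.7 km; running total=23161.8 km
Leg 4 bearing: y=sinΔλ·cosφ2=0.23064012, x=cosφ1·sinφ2-sinφ1·cosφ2·cosΔλ=0.97234717; θ=atan2(y, x)=13.3439° ≈ 13.3°

Leg 1: dist=3455.6 km, bearing=116.0°
Leg 2: dist=4310.8 km, bearing=302.6°
Leg 3: dist=5621.7 km, bearing=316.6°
Leg 4: dist=9773.7 km, bearing=13.3°
Total: 23161.8 km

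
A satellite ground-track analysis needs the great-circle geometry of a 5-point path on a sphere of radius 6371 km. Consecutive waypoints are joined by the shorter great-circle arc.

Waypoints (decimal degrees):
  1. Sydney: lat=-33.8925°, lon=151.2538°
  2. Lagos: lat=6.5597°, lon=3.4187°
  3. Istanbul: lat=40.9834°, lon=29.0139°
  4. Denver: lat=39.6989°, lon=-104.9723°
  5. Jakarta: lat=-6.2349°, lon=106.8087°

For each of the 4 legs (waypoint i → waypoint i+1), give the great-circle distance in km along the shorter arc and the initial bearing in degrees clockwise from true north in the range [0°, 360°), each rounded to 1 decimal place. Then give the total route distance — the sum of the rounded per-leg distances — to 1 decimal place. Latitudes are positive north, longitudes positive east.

Leg 1: dist=15525.3 km, bearing=234.7°
Leg 2: dist=4592.1 km, bearing=29.6°
Leg 3: dist=9908.5 km, bearing=326.4°
Leg 4: dist=15124.5 km, bearing=311.1°
Total: 45150.4 km

Leg 1: φ1=-0.5915357, φ2=0.1144884, Δφ=0.7060241, Δλ=-2.5802092 rad; a=sin²(Δφ/2)+cosφ1·cosφ2·sin²(Δλ/2)=0.8808933176; c=2·atan2(√a, √(1-a))=2.436862873; dist=6371·c=15525.253 ≈ 15525.3 km; running total=15525.3 km
Leg 1 bearing: y=sinΔλ·cosφ2=-0.52887264, x=cosφ1·sinφ2-sinφ1·cosφ2·cosΔλ=-0.37413214; θ=atan2(y, x)=-125.2761° <0 so +360° → 234.7239° ≈ 234.7°
Leg 2: φ1=0.1144884, φ2=0.7152953, Δφ=0.6008069, Δλ=0.4467205 rad; a=sin²(Δφ/2)+cosφ1·cosφ2·sin²(Δλ/2)=0.1243572811; c=2·atan2(√a, √(1-a))=0.720788701; dist=6371·c=4592.145 ≈ 4592.1 km; running total=20117.4 km
Leg 2 bearing: y=sinΔλ·cosφ2=0.32612433, x=cosφ1·sinφ2-sinφ1·cosφ2·cosΔλ=0.57377096; θ=atan2(y, x)=29.6134° ≈ 29.6°
Leg 3: φ1=0.7152953, φ2=0.6928765, Δφ=-0.0224188, Δλ=-2.3385003 rad; a=sin²(Δφ/2)+cosφ1·cosφ2·sin²(Δλ/2)=0.4922284261; c=2·atan2(√a, √(1-a))=1.555252553; dist=6371·c=9908.514 ≈ 9908.5 km; running total=30025.9 km
Leg 3 bearing: y=sinΔλ·cosφ2=-0.55359726, x=cosφ1·sinφ2-sinφ1·cosφ2·cosΔλ=0.83263947; θ=atan2(y, x)=-33.6188° <0 so +360° → 326.3812° ≈ 326.4°
Leg 4: φ1=0.6928765, φ2=-0.1088195, Δφ=-0.8016960, Δλ=3.6962757 rad; a=sin²(Δφ/2)+cosφ1·cosφ2·sin²(Δλ/2)=0.8597774416; c=2·atan2(√a, √(1-a))=2.373957456; dist=6371·c=15124.483 ≈ 15124.5 km; running total=45150.4 km
Leg 4 bearing: y=sinΔλ·cosφ2=-0.52355865, x=cosφ1·sinφ2-sinφ1·cosφ2·cosΔλ=0.45620950; θ=atan2(y, x)=-48.9323° <0 so +360° → 311.0677° ≈ 311.1°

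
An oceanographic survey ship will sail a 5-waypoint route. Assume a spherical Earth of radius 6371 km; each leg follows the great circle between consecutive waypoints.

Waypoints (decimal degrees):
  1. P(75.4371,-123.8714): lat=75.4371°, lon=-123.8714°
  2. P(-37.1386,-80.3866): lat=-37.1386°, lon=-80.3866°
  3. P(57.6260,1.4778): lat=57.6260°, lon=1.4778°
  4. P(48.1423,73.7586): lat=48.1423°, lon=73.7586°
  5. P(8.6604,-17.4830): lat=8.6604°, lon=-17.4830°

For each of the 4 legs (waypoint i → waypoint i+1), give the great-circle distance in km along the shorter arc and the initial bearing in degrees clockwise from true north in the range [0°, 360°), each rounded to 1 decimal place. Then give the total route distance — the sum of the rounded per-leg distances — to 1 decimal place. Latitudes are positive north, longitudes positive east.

Leg 1: dist=12902.5 km, bearing=142.4°
Leg 2: dist=12977.7 km, bearing=36.4°
Leg 3: dist=4721.0 km, bearing=70.3°
Leg 4: dist=9383.1 km, bearing=276.7°
Total: 39984.3 km

Leg 1: φ1=1.3166258, φ2=-0.6481908, Δφ=-1.9648166, Δλ=0.7589529 rad; a=sin²(Δφ/2)+cosφ1·cosφ2·sin²(Δλ/2)=0.7194571595; c=2·atan2(√a, √(1-a))=2.025186356; dist=6371·c=12902.462 ≈ 12902.5 km; running total=12902.5 km
Leg 1 bearing: y=sinΔλ·cosφ2=0.54858727, x=cosφ1·sinφ2-sinφ1·cosφ2·cosΔλ=-0.71162225; θ=atan2(y, x)=142.3715° ≈ 142.4°
Leg 2: φ1=-0.6481908, φ2=1.0057634, Δφ=1.6539543, Δλ=1.4288033 rad; a=sin²(Δφ/2)+cosφ1·cosφ2·sin²(Δλ/2)=0.7247501654; c=2·atan2(√a, √(1-a))=2.037002223; dist=6371·c=12977.741 ≈ 12977.7 km; running total=25880.2 km
Leg 2 bearing: y=sinΔλ·cosφ2=0.53005485, x=cosφ1·sinφ2-sinφ1·cosφ2·cosΔλ=0.71902108; θ=atan2(y, x)=36.3973° ≈ 36.4°
Leg 3: φ1=1.0057634, φ2=0.8402416, Δφ=-0.1655218, Δλ=1.2615379 rad; a=sin²(Δφ/2)+cosφ1·cosφ2·sin²(Δλ/2)=0.1311085416; c=2·atan2(√a, √(1-a))=0.741016273; dist=6371·c=4721.015 ≈ 4721.0 km; running total=30601.2 km
Leg 3 bearing: y=sinΔλ·cosφ2=0.63562666, x=cosφ1·sinφ2-sinφ1·cosφ2·cosΔλ=0.22727761; θ=atan2(y, x)=70.3247° ≈ 70.3°
Leg 4: φ1=0.8402416, φ2=0.1511525, Δφ=-0.6890891, Δλ=-1.5924663 rad; a=sin²(Δφ/2)+cosφ1·cosφ2·sin²(Δλ/2)=0.4510715945; c=2·atan2(√a, √(1-a))=1.472782660; dist=6371·c=9383.098 ≈ 9383.1 km; running total=39984.3 km
Leg 4 bearing: y=sinΔλ·cosφ2=-0.98836609, x=cosφ1·sinφ2-sinφ1·cosφ2·cosΔλ=0.11643249; θ=atan2(y, x)=-83.2814° <0 so +360° → 276.7186° ≈ 276.7°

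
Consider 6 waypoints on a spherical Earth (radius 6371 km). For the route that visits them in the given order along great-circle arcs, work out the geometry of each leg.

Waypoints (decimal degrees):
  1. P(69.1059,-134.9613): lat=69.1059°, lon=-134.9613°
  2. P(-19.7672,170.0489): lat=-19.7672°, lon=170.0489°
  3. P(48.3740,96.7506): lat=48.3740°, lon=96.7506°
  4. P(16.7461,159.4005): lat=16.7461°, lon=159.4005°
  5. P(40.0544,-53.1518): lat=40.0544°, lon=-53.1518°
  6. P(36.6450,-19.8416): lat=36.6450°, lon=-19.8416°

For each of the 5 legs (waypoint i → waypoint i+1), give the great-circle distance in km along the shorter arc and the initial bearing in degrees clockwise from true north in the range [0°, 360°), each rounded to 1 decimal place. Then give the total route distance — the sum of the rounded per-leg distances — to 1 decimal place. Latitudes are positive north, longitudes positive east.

Leg 1: φ1=1.2061255, φ2=-0.3450027, Δφ=-1.5511282, Δλ=5.3234322 rad; a=sin²(Δφ/2)+cosφ1·cosφ2·sin²(Δλ/2)=0.5617016328; c=2·atan2(√a, √(1-a))=1.694514963; dist=6371·c=10795.755 ≈ 10795.8 km; running total=10795.8 km
Leg 1 bearing: y=sinΔλ·cosφ2=-0.77078702, x=cosφ1·sinφ2-sinφ1·cosφ2·cosΔλ=-0.62502720; θ=atan2(y, x)=-129.0384° <0 so +360° → 230.9616° ≈ 231.0°
Leg 2: φ1=-0.3450027, φ2=0.8442856, Δφ=1.1892883, Δλ=-1.2792967 rad; a=sin²(Δφ/2)+cosφ1·cosφ2·sin²(Δλ/2)=0.5365746487; c=2·atan2(√a, √(1-a))=1.644011016; dist=6371·c=10473.994 ≈ 10474.0 km; running total=21269.8 km
Leg 2 bearing: y=sinΔλ·cosφ2=-0.63624276, x=cosφ1·sinφ2-sinφ1·cosφ2·cosΔλ=0.76801324; θ=atan2(y, x)=-39.6393° <0 so +360° → 320.3607° ≈ 320.4°
Leg 3: φ1=0.8442856, φ2=0.2922746, Δφ=-0.5520110, Δλ=1.0934470 rad; a=sin²(Δφ/2)+cosφ1·cosφ2·sin²(Δλ/2)=0.2461921446; c=2·atan2(√a, √(1-a))=1.038381133; dist=6371·c=6615.526 ≈ 6615.5 km; running total=27885.3 km
Leg 3 bearing: y=sinΔλ·cosφ2=0.85054748, x=cosφ1·sinφ2-sinφ1·cosφ2·cosΔλ=-0.13746010; θ=atan2(y, x)=99.1804° ≈ 99.2°
Leg 4: φ1=0.2922746, φ2=0.6990812, Δφ=0.4068066, Δλ=-3.7097375 rad; a=sin²(Δφ/2)+cosφ1·cosφ2·sin²(Δλ/2)=0.7162032069; c=2·atan2(√a, √(1-a))=2.017956216; dist=6371·c=12856.399 ≈ 12856.4 km; running total=40741.7 km
Leg 4 bearing: y=sinΔλ·cosφ2=0.41185638, x=cosφ1·sinφ2-sinφ1·cosφ2·cosΔλ=0.80212157; θ=atan2(y, x)=27.1786° ≈ 27.2°
Leg 5: φ1=0.6990812, φ2=0.6395759, Δφ=-0.0595053, Δλ=0.5813727 rad; a=sin²(Δφ/2)+cosφ1·cosφ2·sin²(Δλ/2)=0.0513340193; c=2·atan2(√a, √(1-a))=0.457109552; dist=6371·c=2912.245 ≈ 2912.2 km; running total=43653.9 km
Leg 5 bearing: y=sinΔλ·cosφ2=0.44062726, x=cosφ1·sinφ2-sinφ1·cosφ2·cosΔλ=0.02535681; θ=atan2(y, x)=86.7064° ≈ 86.7°

Leg 1: dist=10795.8 km, bearing=231.0°
Leg 2: dist=10474.0 km, bearing=320.4°
Leg 3: dist=6615.5 km, bearing=99.2°
Leg 4: dist=12856.4 km, bearing=27.2°
Leg 5: dist=2912.2 km, bearing=86.7°
Total: 43653.9 km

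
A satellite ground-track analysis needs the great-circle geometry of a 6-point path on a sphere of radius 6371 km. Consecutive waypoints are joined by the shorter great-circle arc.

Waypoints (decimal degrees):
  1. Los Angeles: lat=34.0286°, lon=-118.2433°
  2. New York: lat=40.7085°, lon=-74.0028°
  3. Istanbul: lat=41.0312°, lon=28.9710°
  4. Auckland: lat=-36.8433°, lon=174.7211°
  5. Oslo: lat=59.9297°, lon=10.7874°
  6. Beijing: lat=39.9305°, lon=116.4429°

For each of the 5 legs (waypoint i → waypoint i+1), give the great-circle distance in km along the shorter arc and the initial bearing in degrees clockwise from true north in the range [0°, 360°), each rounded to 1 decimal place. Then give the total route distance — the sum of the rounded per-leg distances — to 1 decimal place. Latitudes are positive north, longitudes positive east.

Leg 1: dist=3937.1 km, bearing=65.9°
Leg 2: dist=8067.8 km, bearing=50.4°
Leg 3: dist=17035.9 km, bearing=92.3°
Leg 4: dist=17204.4 km, bearing=341.0°
Leg 5: dist=7021.0 km, bearing=55.9°
Total: 53266.2 km

Leg 1: φ1=0.5939111, φ2=0.7104974, Δφ=0.1165862, Δλ=0.7721424 rad; a=sin²(Δφ/2)+cosφ1·cosφ2·sin²(Δλ/2)=0.0924717128; c=2·atan2(√a, √(1-a))=0.617969492; dist=6371·c=3937.084 ≈ 3937.1 km; running total=3937.1 km
Leg 1 bearing: y=sinΔλ·cosφ2=0.52886136, x=cosφ1·sinφ2-sinφ1·cosφ2·cosΔλ=0.23661877; θ=atan2(y, x)=65.8957° ≈ 65.9°
Leg 2: φ1=0.7104974, φ2=0.7161295, Δφ=0.0056322, Δλ=1.7972319 rad; a=sin²(Δφ/2)+cosφ1·cosφ2·sin²(Δλ/2)=0.3501107807; c=2·atan2(√a, √(1-a))=1.266335924; dist=6371·c=8067.826 ≈ 8067.8 km; running total=12004.9 km
Leg 2 bearing: y=sinΔλ·cosφ2=0.73509574, x=cosφ1·sinφ2-sinφ1·cosφ2·cosΔλ=0.60808482; θ=atan2(y, x)=50.4018° ≈ 50.4°
Leg 3: φ1=0.7161295, φ2=-0.6430369, Δφ=-1.3591664, Δλ=2.5438191 rad; a=sin²(Δφ/2)+cosφ1·cosφ2·sin²(Δλ/2)=0.9463220826; c=2·atan2(√a, √(1-a))=2.673973838; dist=6371·c=17035.887 ≈ 17035.9 km; running total=29040.8 km
Leg 3 bearing: y=sinΔλ·cosφ2=0.45039950, x=cosφ1·sinφ2-sinφ1·cosφ2·cosΔλ=-0.01807449; θ=atan2(y, x)=92.2980° ≈ 92.3°
Leg 4: φ1=-0.6430369, φ2=1.0459706, Δφ=1.6890075, Δλ=-2.8611828 rad; a=sin²(Δφ/2)+cosφ1·cosφ2·sin²(Δλ/2)=0.9521263991; c=2·atan2(√a, √(1-a))=2.700422895; dist=6371·c=17204.394 ≈ 17204.4 km; running total=46245.2 km
Leg 4 bearing: y=sinΔλ·cosφ2=-0.13866871, x=cosφ1·sinφ2-sinφ1·cosφ2·cosΔλ=0.40385377; θ=atan2(y, x)=-18.9506° <0 so +360° → 341.0494° ≈ 341.0°
Leg 5: φ1=1.0459706, φ2=0.6969187, Δφ=-0.3490519, Δλ=1.8440363 rad; a=sin²(Δφ/2)+cosφ1·cosφ2·sin²(Δλ/2)=0.2741067092; c=2·atan2(√a, √(1-a))=1.102029390; dist=6371·c=7021.029 ≈ 7021.0 km; running total=53266.2 km
Leg 5 bearing: y=sinΔλ·cosφ2=0.73837567, x=cosφ1·sinφ2-sinφ1·cosφ2·cosΔλ=0.50068977; θ=atan2(y, x)=55.8590° ≈ 55.9°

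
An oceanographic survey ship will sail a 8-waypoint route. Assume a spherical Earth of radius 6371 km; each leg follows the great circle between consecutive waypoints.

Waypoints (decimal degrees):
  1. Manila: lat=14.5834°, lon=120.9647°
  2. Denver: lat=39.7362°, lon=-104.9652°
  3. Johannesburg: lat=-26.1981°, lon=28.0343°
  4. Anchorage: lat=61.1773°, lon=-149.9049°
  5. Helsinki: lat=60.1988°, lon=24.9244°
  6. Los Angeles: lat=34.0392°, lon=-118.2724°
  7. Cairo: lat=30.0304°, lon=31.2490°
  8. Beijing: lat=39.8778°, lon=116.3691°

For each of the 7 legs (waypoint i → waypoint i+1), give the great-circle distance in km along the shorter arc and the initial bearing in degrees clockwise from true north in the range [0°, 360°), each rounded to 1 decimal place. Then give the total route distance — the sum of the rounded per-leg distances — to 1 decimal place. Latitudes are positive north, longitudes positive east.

Leg 1: dist=12331.1 km, bearing=36.3°
Leg 2: dist=15437.5 km, bearing=85.5°
Leg 3: dist=16122.5 km, bearing=358.3°
Leg 4: dist=6511.4 km, bearing=3.0°
Leg 5: dist=9009.7 km, bearing=329.8°
Leg 6: dist=12205.2 km, bearing=27.8°
Leg 7: dist=7542.1 km, bearing=55.7°
Total: 79159.5 km

Leg 1: φ1=0.2545283, φ2=0.6935275, Δφ=0.4389992, Δλ=-3.9432206 rad; a=sin²(Δφ/2)+cosφ1·cosφ2·sin²(Δλ/2)=0.6783382461; c=2·atan2(√a, √(1-a))=1.935504302; dist=6371·c=12331.098 ≈ 12331.1 km; running total=12331.1 km
Leg 1 bearing: y=sinΔλ·cosφ2=0.55251532, x=cosφ1·sinφ2-sinφ1·cosφ2·cosΔλ=0.75333173; θ=atan2(y, x)=36.2574° ≈ 36.3°
Leg 2: φ1=0.6935275, φ2=-0.4572431, Δφ=-1.1507706, Δλ=2.3212792 rad; a=sin²(Δφ/2)+cosφ1·cosφ2·sin²(Δλ/2)=0.8763945957; c=2·atan2(√a, √(1-a))=2.423085409; dist=6371·c=15437.477 ≈ 15437.5 km; running total=27768.6 km
Leg 2 bearing: y=sinΔλ·cosφ2=0.65622928, x=cosφ1·sinφ2-sinφ1·cosφ2·cosΔλ=0.05168722; θ=atan2(y, x)=85.4965° ≈ 85.5°
Leg 3: φ1=-0.4572431, φ2=1.0677453, Δφ=1.5249884, Δλ=-3.1056249 rad; a=sin²(Δφ/2)+cosφ1·cosφ2·sin²(Δλ/2)=0.9095402189; c=2·atan2(√a, √(1-a))=2.530602584; dist=6371·c=16122.469 ≈ 16122.5 km; running total=43891.1 km
Leg 3 bearing: y=sinΔλ·cosφ2=-0.01733634, x=cosφ1·sinφ2-sinφ1·cosφ2·cosΔλ=0.57341668; θ=atan2(y, x)=-1.7317° <0 so +360° → 358.2683° ≈ 358.3°
Leg 4: φ1=1.0677453, φ2=1.0506673, Δφ=-0.0170780, Δλ=3.0513469 rad; a=sin²(Δφ/2)+cosφ1·cosφ2·sin²(Δλ/2)=0.2391857163; c=2·atan2(√a, √(1-a))=1.022037651; dist=6371·c=6511.402 ≈ 6511.4 km; running total=50402.5 km
Leg 4 bearing: y=sinΔλ·cosφ2=0.04479057, x=cosφ1·sinφ2-sinφ1·cosφ2·cosΔλ=0.85199615; θ=atan2(y, x)=3.0093° ≈ 3.0°
Leg 5: φ1=1.0506673, φ2=0.5940961, Δφ=-0.4565712, Δλ=-2.4992556 rad; a=sin²(Δφ/2)+cosφ1·cosφ2·sin²(Δλ/2)=0.4220104085; c=2·atan2(√a, √(1-a))=1.414177635; dist=6371·c=9009.726 ≈ 9009.7 km; running total=59412.2 km
Leg 5 bearing: y=sinΔλ·cosφ2=-0.49642084, x=cosφ1·sinφ2-sinφ1·cosφ2·cosΔλ=0.85395366; θ=atan2(y, x)=-30.1703° <0 so +360° → 329.8297° ≈ 329.8°
Leg 6: φ1=0.5940961, φ2=0.5241294, Δφ=-0.0699668, Δλ=2.6096407 rad; a=sin²(Δφ/2)+cosφ1·cosφ2·sin²(Δλ/2)=0.6690727455; c=2·atan2(√a, √(1-a))=1.915741936; dist=6371·c=12205.192 ≈ 12205.2 km; running total=71617.4 km
Leg 6 bearing: y=sinΔλ·cosφ2=0.43912776, x=cosφ1·sinφ2-sinφ1·cosφ2·cosΔλ=0.83236076; θ=atan2(y, x)=27.8147° ≈ 27.8°
Leg 7: φ1=0.5241294, φ2=0.6959989, Δφ=0.1718696, Δλ=1.4856260 rad; a=sin²(Δφ/2)+cosφ1·cosφ2·sin²(Δλ/2)=0.3113054181; c=2·atan2(√a, √(1-a))=1.183820966; dist=6371·c=7542.123 ≈ 7542.1 km; running total=79159.5 km
Leg 7 bearing: y=sinΔλ·cosφ2=0.76463191, x=cosφ1·sinφ2-sinφ1·cosφ2·cosΔλ=0.52241311; θ=atan2(y, x)=55.6583° ≈ 55.7°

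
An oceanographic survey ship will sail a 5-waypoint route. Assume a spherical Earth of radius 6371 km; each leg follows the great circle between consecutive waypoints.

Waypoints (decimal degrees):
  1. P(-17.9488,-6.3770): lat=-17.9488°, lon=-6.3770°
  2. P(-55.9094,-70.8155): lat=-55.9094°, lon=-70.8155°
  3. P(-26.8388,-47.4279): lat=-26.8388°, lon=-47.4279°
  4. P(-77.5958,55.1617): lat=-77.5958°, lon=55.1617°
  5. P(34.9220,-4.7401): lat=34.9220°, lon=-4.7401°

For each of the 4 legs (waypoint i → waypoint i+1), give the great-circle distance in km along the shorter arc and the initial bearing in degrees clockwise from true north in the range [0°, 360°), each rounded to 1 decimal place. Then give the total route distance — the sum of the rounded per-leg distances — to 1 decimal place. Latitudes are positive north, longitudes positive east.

Leg 1: φ1=-0.3132657, φ2=-0.9758031, Δφ=-0.6625375, Δλ=-1.1246640 rad; a=sin²(Δφ/2)+cosφ1·cosφ2·sin²(Δλ/2)=0.2573575832; c=2·atan2(√a, √(1-a))=1.064107425; dist=6371·c=6779.428 ≈ 6779.4 km; running total=6779.4 km
Leg 1 bearing: y=sinΔλ·cosφ2=-0.50564258, x=cosφ1·sinφ2-sinφ1·cosφ2·cosΔλ=-0.71331915; θ=atan2(y, x)=-144.6687° <0 so +360° → 215.3313° ≈ 215.3°
Leg 2: φ1=-0.9758031, φ2=-0.4684254, Δφ=0.5073777, Δλ=0.4081906 rad; a=sin²(Δφ/2)+cosφ1·cosφ2·sin²(Δλ/2)=0.0835342031; c=2·atan2(√a, √(1-a))=0.586411920; dist=6371·c=3736.030 ≈ 3736.0 km; running total=10515.4 km
Leg 2 bearing: y=sinΔλ·cosφ2=0.35419000, x=cosφ1·sinφ2-sinφ1·cosφ2·cosΔλ=0.42517573; θ=atan2(y, x)=39.7958° ≈ 39.8°
Leg 3: φ1=-0.4684254, φ2=-1.3543022, Δφ=-0.8858768, Δλ=1.7905263 rad; a=sin²(Δφ/2)+cosφ1·cosφ2·sin²(Δλ/2)=0.3004171937; c=2·atan2(√a, √(1-a))=1.160189691; dist=6371·c=7391.569 ≈ 7391.6 km; running total=17907.0 km
Leg 3 bearing: y=sinΔλ·cosφ2=0.20964218, x=cosφ1·sinφ2-sinφ1·cosφ2·cosΔλ=-0.89259004; θ=atan2(y, x)=166.7825° ≈ 166.8°
Leg 4: φ1=-1.3543022, φ2=0.6095039, Δφ=1.9638061, Δλ=-1.0454836 rad; a=sin²(Δφ/2)+cosφ1·cosφ2·sin²(Δλ/2)=0.7353863436; c=2·atan2(√a, √(1-a))=2.060962710; dist=6371·c=13130.393 ≈ 13130.4 km; running total=31037.4 km
Leg 4 bearing: y=sinΔλ·cosφ2=-0.70937836, x=cosφ1·sinφ2-sinφ1·cosφ2·cosΔλ=0.52455259; θ=atan2(y, x)=-53.5188° <0 so +360° → 306.4812° ≈ 306.5°

Leg 1: dist=6779.4 km, bearing=215.3°
Leg 2: dist=3736.0 km, bearing=39.8°
Leg 3: dist=7391.6 km, bearing=166.8°
Leg 4: dist=13130.4 km, bearing=306.5°
Total: 31037.4 km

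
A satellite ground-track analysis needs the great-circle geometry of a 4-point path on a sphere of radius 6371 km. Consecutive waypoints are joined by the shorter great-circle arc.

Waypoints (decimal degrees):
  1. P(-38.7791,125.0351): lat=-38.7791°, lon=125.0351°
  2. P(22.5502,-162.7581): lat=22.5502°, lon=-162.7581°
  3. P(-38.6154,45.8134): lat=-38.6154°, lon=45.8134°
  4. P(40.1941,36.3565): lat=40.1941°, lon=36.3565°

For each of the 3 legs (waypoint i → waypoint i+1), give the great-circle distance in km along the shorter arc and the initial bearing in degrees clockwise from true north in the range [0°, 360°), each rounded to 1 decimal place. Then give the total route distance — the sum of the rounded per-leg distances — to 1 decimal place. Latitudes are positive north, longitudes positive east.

Leg 1: φ1=-0.6768230, φ2=0.3935752, Δφ=1.0703982, Δλ=-5.0229389 rad; a=sin²(Δφ/2)+cosφ1·cosφ2·sin²(Δλ/2)=0.5100903838; c=2·atan2(√a, √(1-a))=1.590978464; dist=6371·c=10136.124 ≈ 10136.1 km; running total=10136.1 km
Leg 1 bearing: y=sinΔλ·cosφ2=0.87936678, x=cosφ1·sinφ2-sinφ1·cosφ2·cosΔλ=0.47571714; θ=atan2(y, x)=61.5876° ≈ 61.6°
Leg 2: φ1=0.3935752, φ2=-0.6739659, Δφ=-1.0675411, Δλ=3.6402594 rad; a=sin²(Δφ/2)+cosφ1·cosφ2·sin²(Δλ/2)=0.9365350081; c=2·atan2(√a, √(1-a))=2.632259835; dist=6371·c=16770.127 ≈ 16770.1 km; running total=26906.2 km
Leg 2 bearing: y=sinΔλ·cosφ2=-0.37368592, x=cosφ1·sinφ2-sinφ1·cosφ2·cosΔλ=-0.31322130; θ=atan2(y, x)=-129.9695° <0 so +360° → 230.0305° ≈ 230.0°
Leg 3: φ1=-0.6739659, φ2=0.7015194, Δφ=1.3754853, Δλ=-0.1650540 rad; a=sin²(Δφ/2)+cosφ1·cosφ2·sin²(Δλ/2)=0.4070198749; c=2·atan2(√a, √(1-a))=1.383747258; dist=6371·c=8815.854 ≈ 8815.9 km; running total=35722.1 km
Leg 3 bearing: y=sinΔλ·cosφ2=-0.12550691, x=cosφ1·sinφ2-sinφ1·cosφ2·cosΔλ=0.97450849; θ=atan2(y, x)=-7.3387° <0 so +360° → 352.6613° ≈ 352.7°

Leg 1: dist=10136.1 km, bearing=61.6°
Leg 2: dist=16770.1 km, bearing=230.0°
Leg 3: dist=8815.9 km, bearing=352.7°
Total: 35722.1 km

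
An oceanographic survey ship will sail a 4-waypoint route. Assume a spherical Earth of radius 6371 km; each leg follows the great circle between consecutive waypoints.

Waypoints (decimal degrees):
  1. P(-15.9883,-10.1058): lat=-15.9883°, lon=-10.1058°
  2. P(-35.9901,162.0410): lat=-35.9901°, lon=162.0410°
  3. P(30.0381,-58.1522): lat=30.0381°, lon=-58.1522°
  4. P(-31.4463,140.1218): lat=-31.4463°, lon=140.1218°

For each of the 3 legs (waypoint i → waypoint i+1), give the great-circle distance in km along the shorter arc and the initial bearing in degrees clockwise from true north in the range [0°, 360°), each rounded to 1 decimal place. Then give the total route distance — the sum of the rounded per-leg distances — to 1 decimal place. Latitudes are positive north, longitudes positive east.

Leg 1: φ1=-0.2790485, φ2=-0.6281457, Δφ=-0.3490973, Δλ=3.0045285 rad; a=sin²(Δφ/2)+cosφ1·cosφ2·sin²(Δλ/2)=0.8043318199; c=2·atan2(√a, √(1-a))=2.225171541; dist=6371·c=14176.568 ≈ 14176.6 km; running total=14176.6 km
Leg 1 bearing: y=sinΔλ·cosφ2=0.11055427, x=cosφ1·sinφ2-sinφ1·cosφ2·cosΔλ=-0.78568844; θ=atan2(y, x)=171.9905° ≈ 172.0°
Leg 2: φ1=-0.6281457, φ2=0.5242637, Δφ=1.1524095, Δλ=-3.8430963 rad; a=sin²(Δφ/2)+cosφ1·cosφ2·sin²(Δλ/2)=0.9146070805; c=2·atan2(√a, √(1-a))=2.548496574; dist=6371·c=16236.472 ≈ 16236.5 km; running total=30413.1 km
Leg 2 bearing: y=sinΔλ·cosφ2=0.55868955, x=cosφ1·sinφ2-sinφ1·cosφ2·cosΔλ=0.01642755; θ=atan2(y, x)=88.3158° ≈ 88.3°
Leg 3: φ1=0.5242637, φ2=-0.5488415, Δφ=-1.0731052, Δλ=3.4605341 rad; a=sin²(Δφ/2)+cosφ1·cosφ2·sin²(Δλ/2)=0.9812257152; c=2·atan2(√a, √(1-a))=2.866689275; dist=6371·c=18263.677 ≈ 18263.7 km; running total=48676.8 km
Leg 3 bearing: y=sinΔλ·cosφ2=-0.26750864, x=cosφ1·sinφ2-sinφ1·cosφ2·cosΔλ=-0.04611260; θ=atan2(y, x)=-99.7804° <0 so +360° → 260.2196° ≈ 260.2°

Leg 1: dist=14176.6 km, bearing=172.0°
Leg 2: dist=16236.5 km, bearing=88.3°
Leg 3: dist=18263.7 km, bearing=260.2°
Total: 48676.8 km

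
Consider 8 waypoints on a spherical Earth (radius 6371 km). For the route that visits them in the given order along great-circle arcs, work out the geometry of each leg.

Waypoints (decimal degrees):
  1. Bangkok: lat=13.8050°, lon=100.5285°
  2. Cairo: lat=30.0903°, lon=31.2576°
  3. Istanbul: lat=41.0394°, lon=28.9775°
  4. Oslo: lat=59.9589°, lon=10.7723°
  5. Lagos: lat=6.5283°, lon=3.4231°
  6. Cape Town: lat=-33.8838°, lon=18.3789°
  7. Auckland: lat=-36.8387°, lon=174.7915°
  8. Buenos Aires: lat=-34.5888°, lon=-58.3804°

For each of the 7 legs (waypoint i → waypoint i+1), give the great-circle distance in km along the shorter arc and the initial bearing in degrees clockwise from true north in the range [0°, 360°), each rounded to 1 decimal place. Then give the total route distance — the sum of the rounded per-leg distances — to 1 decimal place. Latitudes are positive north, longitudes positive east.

Leg 1: dist=7266.8 km, bearing=297.1°
Leg 2: dist=1234.7 km, bearing=351.0°
Leg 3: dist=2448.2 km, bearing=335.3°
Leg 4: dist=5973.6 km, bearing=189.1°
Leg 5: dist=4761.7 km, bearing=161.6°
Leg 6: dist=11780.0 km, bearing=160.5°
Leg 7: dist=10355.4 km, bearing=138.7°
Total: 43820.4 km

Leg 1: φ1=0.2409427, φ2=0.5251748, Δφ=0.2842321, Δλ=-1.2090053 rad; a=sin²(Δφ/2)+cosφ1·cosφ2·sin²(Δλ/2)=0.2914807821; c=2·atan2(√a, √(1-a))=1.140611897; dist=6371·c=7266.838 ≈ 7266.8 km; running total=7266.8 km
Leg 1 bearing: y=sinΔλ·cosφ2=-0.80922471, x=cosφ1·sinφ2-sinφ1·cosφ2·cosΔλ=0.41380469; θ=atan2(y, x)=-62.9166° <0 so +360° → 297.0834° ≈ 297.1°
Leg 2: φ1=0.5251748, φ2=0.7162727, Δφ=0.1910978, Δλ=-0.0397953 rad; a=sin²(Δφ/2)+cosφ1·cosφ2·sin²(Δλ/2)=0.0093601922; c=2·atan2(√a, √(1-a))=0.193799311; dist=6371·c=1234.695 ≈ 1234.7 km; running total=8501.5 km
Leg 2 bearing: y=sinΔλ·cosφ2=-0.03000798, x=cosφ1·sinφ2-sinφ1·cosφ2·cosΔλ=0.19023627; θ=atan2(y, x)=-8.9640° <0 so +360° → 351.0360° ≈ 351.0°
Leg 3: φ1=0.7162727, φ2=1.0464802, Δφ=0.3302076, Δλ=-0.3177407 rad; a=sin²(Δφ/2)+cosφ1·cosφ2·sin²(Δλ/2)=0.0364630380; c=2·atan2(√a, √(1-a))=0.384265785; dist=6371·c=2448.157 ≈ 2448.2 km; running total=10949.7 km
Leg 3 bearing: y=sinΔλ·cosφ2=-0.15640461, x=cosφ1·sinφ2-sinφ1·cosφ2·cosΔλ=0.34069273; θ=atan2(y, x)=-24.6588° <0 so +360° → 335.3412° ≈ 335.3°
Leg 4: φ1=1.0464802, φ2=0.1139403, Δφ=-0.9325399, Δλ=-0.1282677 rad; a=sin²(Δφ/2)+cosφ1·cosφ2·sin²(Δλ/2)=0.2041449618; c=2·atan2(√a, √(1-a))=0.937617847; dist=6371·c=5973.563 ≈ 5973.6 km; running total=16923.3 km
Leg 4 bearing: y=sinΔλ·cosφ2=-0.12708687, x=cosφ1·sinφ2-sinφ1·cosφ2·cosΔλ=-0.79607042; θ=atan2(y, x)=-170.9297° <0 so +360° → 189.0703° ≈ 189.1°
Leg 5: φ1=0.1139403, φ2=-0.5913839, Δφ=-0.7053242, Δλ=0.2610280 rad; a=sin²(Δφ/2)+cosφ1·cosφ2·sin²(Δλ/2)=0.1332690378; c=2·atan2(√a, √(1-a))=0.747395190; dist=6371·c=4761.655 ≈ 4761.7 km; running total=21685.0 km
Leg 5 bearing: y=sinΔλ·cosφ2=0.21424513, x=cosφ1·sinφ2-sinφ1·cosφ2·cosΔλ=-0.64508343; θ=atan2(y, x)=161.6276° ≈ 161.6°
Leg 6: φ1=-0.5913839, φ2=-0.6429566, Δφ=-0.0515727, Δλ=2.7299149 rad; a=sin²(Δφ/2)+cosφ1·cosφ2·sin²(Δλ/2)=0.6373165117; c=2·atan2(√a, √(1-a))=1.849004357; dist=6371·c=11780.007 ≈ 11780.0 km; running total=33465.0 km
Leg 6 bearing: y=sinΔλ·cosφ2=0.32024868, x=cosφ1·sinφ2-sinφ1·cosφ2·cosΔλ=-0.90665180; θ=atan2(y, x)=160.5457° ≈ 160.5°
Leg 7: φ1=-0.6429566, φ2=-0.6036884, Δφ=0.0392682, Δλ=-4.0696174 rad; a=sin²(Δφ/2)+cosφ1·cosφ2·sin²(Δλ/2)=0.5272865285; c=2·atan2(√a, √(1-a))=1.625396509; dist=6371·c=10355.401 ≈ 10355.4 km; running total=43820.4 km
Leg 7 bearing: y=sinΔλ·cosφ2=0.65895805, x=cosφ1·sinφ2-sinφ1·cosφ2·cosΔλ=-0.75019736; θ=atan2(y, x)=138.7046° ≈ 138.7°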